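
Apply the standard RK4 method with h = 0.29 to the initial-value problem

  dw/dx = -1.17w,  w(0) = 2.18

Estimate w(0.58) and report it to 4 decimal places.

RK4: k1 = f(x_n, w_n); k2 = f(x_n + h/2, w_n + (h/2)·k1); k3 = f(x_n + h/2, w_n + (h/2)·k2); k4 = f(x_n + h, w_n + h·k3); w_{n+1} = w_n + (h/6)·(k1 + 2k2 + 2k3 + k4).
x=0.000000, w=2.180000:
  k1 = f(0.000000, 2.180000) = -2.550600
  k2 = f(0.145000, 1.810163) = -2.117891
  k3 = f(0.145000, 1.872906) = -2.191300
  k4 = f(0.290000, 1.544523) = -1.807092
  w ← 2.180000 + (0.29/6)·(k1 + 2k2 + 2k3 + k4) = 1.552823
x=0.290000, w=1.552823:
  k1 = f(0.290000, 1.552823) = -1.816803
  k2 = f(0.435000, 1.289387) = -1.508582
  k3 = f(0.435000, 1.334079) = -1.560872
  k4 = f(0.580000, 1.100170) = -1.287199
  w ← 1.552823 + (0.29/6)·(k1 + 2k2 + 2k3 + k4) = 1.106082
w(0.58) ≈ 1.1061

1.1061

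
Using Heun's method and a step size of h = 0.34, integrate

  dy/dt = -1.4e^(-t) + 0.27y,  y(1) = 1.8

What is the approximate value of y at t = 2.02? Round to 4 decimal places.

Heun: k1 = f(t_n, y_n); k2 = f(t_n + h, y_n + h·k1); y_{n+1} = y_n + (h/2)·(k1 + k2).
t=1.000000, y=1.800000:
  k1 = f(1.000000, 1.800000) = -0.029031
  k2 = f(1.340000, 1.790129) = 0.116751
  y ← 1.800000 + (0.34/2)·(-0.029031 + 0.116751) = 1.814912
t=1.340000, y=1.814912:
  k1 = f(1.340000, 1.814912) = 0.123442
  k2 = f(1.680000, 1.856883) = 0.240435
  y ← 1.814912 + (0.34/2)·(0.123442 + 0.240435) = 1.876771
t=1.680000, y=1.876771:
  k1 = f(1.680000, 1.876771) = 0.245805
  k2 = f(2.020000, 1.960345) = 0.343576
  y ← 1.876771 + (0.34/2)·(0.245805 + 0.343576) = 1.976966
y(2.02) ≈ 1.9770

1.9770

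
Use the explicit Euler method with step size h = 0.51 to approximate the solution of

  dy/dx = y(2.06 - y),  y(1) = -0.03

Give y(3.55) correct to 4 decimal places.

-1.4089

Euler: y_{n+1} = y_n + h·f(x_n, y_n).
x=1.000000, y=-0.030000: f=-0.062700 → y ← -0.030000 + 0.51·(-0.062700) = -0.061977
x=1.510000, y=-0.061977: f=-0.131514 → y ← -0.061977 + 0.51·(-0.131514) = -0.129049
x=2.020000, y=-0.129049: f=-0.282495 → y ← -0.129049 + 0.51·(-0.282495) = -0.273121
x=2.530000, y=-0.273121: f=-0.637225 → y ← -0.273121 + 0.51·(-0.637225) = -0.598106
x=3.040000, y=-0.598106: f=-1.589829 → y ← -0.598106 + 0.51·(-1.589829) = -1.408919
y(3.55) ≈ -1.4089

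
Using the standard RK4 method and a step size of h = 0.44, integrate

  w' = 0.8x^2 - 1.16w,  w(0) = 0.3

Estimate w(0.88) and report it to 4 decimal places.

0.2519

RK4: k1 = f(x_n, w_n); k2 = f(x_n + h/2, w_n + (h/2)·k1); k3 = f(x_n + h/2, w_n + (h/2)·k2); k4 = f(x_n + h, w_n + h·k3); w_{n+1} = w_n + (h/6)·(k1 + 2k2 + 2k3 + k4).
x=0.000000, w=0.300000:
  k1 = f(0.000000, 0.300000) = -0.348000
  k2 = f(0.220000, 0.223440) = -0.220470
  k3 = f(0.220000, 0.251497) = -0.253016
  k4 = f(0.440000, 0.188673) = -0.063981
  w ← 0.300000 + (0.44/6)·(k1 + 2k2 + 2k3 + k4) = 0.200343
x=0.440000, w=0.200343:
  k1 = f(0.440000, 0.200343) = -0.077518
  k2 = f(0.660000, 0.183289) = 0.135864
  k3 = f(0.660000, 0.230234) = 0.081409
  k4 = f(0.880000, 0.236163) = 0.345570
  w ← 0.200343 + (0.44/6)·(k1 + 2k2 + 2k3 + k4) = 0.251867
w(0.88) ≈ 0.2519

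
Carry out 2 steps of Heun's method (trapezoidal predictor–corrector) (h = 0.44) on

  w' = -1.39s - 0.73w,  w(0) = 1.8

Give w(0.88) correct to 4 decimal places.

Heun: k1 = f(s_n, w_n); k2 = f(s_n + h, w_n + h·k1); w_{n+1} = w_n + (h/2)·(k1 + k2).
s=0.000000, w=1.800000:
  k1 = f(0.000000, 1.800000) = -1.314000
  k2 = f(0.440000, 1.221840) = -1.503543
  w ← 1.800000 + (0.44/2)·(-1.314000 + (-1.503543)) = 1.180140
s=0.440000, w=1.180140:
  k1 = f(0.440000, 1.180140) = -1.473103
  k2 = f(0.880000, 0.531975) = -1.611542
  w ← 1.180140 + (0.44/2)·(-1.473103 + (-1.611542)) = 0.501519
w(0.88) ≈ 0.5015

0.5015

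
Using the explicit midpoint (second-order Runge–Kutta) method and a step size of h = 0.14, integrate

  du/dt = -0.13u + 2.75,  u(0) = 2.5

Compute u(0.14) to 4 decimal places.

Midpoint: k1 = f(t_n, u_n); k2 = f(t_n + h/2, u_n + (h/2)·k1); u_{n+1} = u_n + h·k2.
t=0.000000, u=2.500000:
  k1 = f(0.000000, 2.500000) = 2.425000
  k2 = f(0.070000, 2.669750) = 2.402932
  u ← 2.500000 + 0.14·2.402932 = 2.836411
u(0.14) ≈ 2.8364

2.8364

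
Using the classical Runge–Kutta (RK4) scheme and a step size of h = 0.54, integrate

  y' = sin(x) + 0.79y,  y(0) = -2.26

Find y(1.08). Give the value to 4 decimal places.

-4.5782

RK4: k1 = f(x_n, y_n); k2 = f(x_n + h/2, y_n + (h/2)·k1); k3 = f(x_n + h/2, y_n + (h/2)·k2); k4 = f(x_n + h, y_n + h·k3); y_{n+1} = y_n + (h/6)·(k1 + 2k2 + 2k3 + k4).
x=0.000000, y=-2.260000:
  k1 = f(0.000000, -2.260000) = -1.785400
  k2 = f(0.270000, -2.742058) = -1.899494
  k3 = f(0.270000, -2.772863) = -1.923831
  k4 = f(0.540000, -3.298869) = -2.091970
  y ← -2.260000 + (0.54/6)·(k1 + 2k2 + 2k3 + k4) = -3.297162
x=0.540000, y=-3.297162:
  k1 = f(0.540000, -3.297162) = -2.090622
  k2 = f(0.810000, -3.861630) = -2.326400
  k3 = f(0.810000, -3.925290) = -2.376692
  k4 = f(1.080000, -4.580575) = -2.736697
  y ← -3.297162 + (0.54/6)·(k1 + 2k2 + 2k3 + k4) = -4.578177
y(1.08) ≈ -4.5782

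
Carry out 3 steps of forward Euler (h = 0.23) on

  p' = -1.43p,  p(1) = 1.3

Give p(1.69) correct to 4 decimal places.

Euler: p_{n+1} = p_n + h·f(t_n, p_n).
t=1.000000, p=1.300000: f=-1.859000 → p ← 1.300000 + 0.23·(-1.859000) = 0.872430
t=1.230000, p=0.872430: f=-1.247575 → p ← 0.872430 + 0.23·(-1.247575) = 0.585488
t=1.460000, p=0.585488: f=-0.837248 → p ← 0.585488 + 0.23·(-0.837248) = 0.392921
p(1.69) ≈ 0.3929

0.3929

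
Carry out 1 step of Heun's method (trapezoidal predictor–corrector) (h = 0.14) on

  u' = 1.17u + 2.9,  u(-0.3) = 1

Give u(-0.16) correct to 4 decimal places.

1.6165

Heun: k1 = f(t_n, u_n); k2 = f(t_n + h, u_n + h·k1); u_{n+1} = u_n + (h/2)·(k1 + k2).
t=-0.300000, u=1.000000:
  k1 = f(-0.300000, 1.000000) = 4.070000
  k2 = f(-0.160000, 1.569800) = 4.736666
  u ← 1.000000 + (0.14/2)·(4.070000 + 4.736666) = 1.616467
u(-0.16) ≈ 1.6165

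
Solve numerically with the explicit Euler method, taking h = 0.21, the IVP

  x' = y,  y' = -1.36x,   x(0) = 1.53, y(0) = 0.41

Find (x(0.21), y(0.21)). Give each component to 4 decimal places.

1.6161, -0.0270

Euler on (x,y): x_{n+1} = x_n + h·x', y_{n+1} = y_n + h·y'.
0.000000: (1.530000, 0.410000); f=(0.410000, -2.080800) → (1.616100, -0.026968)
(x(0.21), y(0.21)) ≈ (1.6161, -0.0270)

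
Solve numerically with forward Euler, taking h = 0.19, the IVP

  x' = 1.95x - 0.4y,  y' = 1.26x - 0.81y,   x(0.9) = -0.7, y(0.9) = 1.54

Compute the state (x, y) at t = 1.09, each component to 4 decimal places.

-1.0764, 1.1354

Euler on (x,y): x_{n+1} = x_n + h·x', y_{n+1} = y_n + h·y'.
0.900000: (-0.700000, 1.540000); f=(-1.981000, -2.129400) → (-1.076390, 1.135414)
(x(1.09), y(1.09)) ≈ (-1.0764, 1.1354)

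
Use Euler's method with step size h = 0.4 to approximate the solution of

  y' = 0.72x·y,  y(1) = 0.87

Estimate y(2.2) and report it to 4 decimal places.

Euler: y_{n+1} = y_n + h·f(x_n, y_n).
x=1.000000, y=0.870000: f=0.626400 → y ← 0.870000 + 0.4·0.626400 = 1.120560
x=1.400000, y=1.120560: f=1.129524 → y ← 1.120560 + 0.4·1.129524 = 1.572370
x=1.800000, y=1.572370: f=2.037791 → y ← 1.572370 + 0.4·2.037791 = 2.387486
y(2.2) ≈ 2.3875

2.3875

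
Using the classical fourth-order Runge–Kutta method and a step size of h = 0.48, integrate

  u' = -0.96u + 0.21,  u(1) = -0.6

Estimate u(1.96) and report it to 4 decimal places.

RK4: k1 = f(t_n, u_n); k2 = f(t_n + h/2, u_n + (h/2)·k1); k3 = f(t_n + h/2, u_n + (h/2)·k2); k4 = f(t_n + h, u_n + h·k3); u_{n+1} = u_n + (h/6)·(k1 + 2k2 + 2k3 + k4).
t=1.000000, u=-0.600000:
  k1 = f(1.000000, -0.600000) = 0.786000
  k2 = f(1.240000, -0.411360) = 0.604906
  k3 = f(1.240000, -0.454823) = 0.646630
  k4 = f(1.480000, -0.289618) = 0.488033
  u ← -0.600000 + (0.48/6)·(k1 + 2k2 + 2k3 + k4) = -0.297832
t=1.480000, u=-0.297832:
  k1 = f(1.480000, -0.297832) = 0.495918
  k2 = f(1.720000, -0.178811) = 0.381659
  k3 = f(1.720000, -0.206234) = 0.407984
  k4 = f(1.960000, -0.101999) = 0.307919
  u ← -0.297832 + (0.48/6)·(k1 + 2k2 + 2k3 + k4) = -0.107182
u(1.96) ≈ -0.1072

-0.1072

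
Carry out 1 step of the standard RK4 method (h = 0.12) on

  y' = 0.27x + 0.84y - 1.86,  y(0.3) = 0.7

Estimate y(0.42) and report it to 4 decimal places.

0.5516

RK4: k1 = f(x_n, y_n); k2 = f(x_n + h/2, y_n + (h/2)·k1); k3 = f(x_n + h/2, y_n + (h/2)·k2); k4 = f(x_n + h, y_n + h·k3); y_{n+1} = y_n + (h/6)·(k1 + 2k2 + 2k3 + k4).
x=0.300000, y=0.700000:
  k1 = f(0.300000, 0.700000) = -1.191000
  k2 = f(0.360000, 0.628540) = -1.234826
  k3 = f(0.360000, 0.625910) = -1.237035
  k4 = f(0.420000, 0.551556) = -1.283293
  y ← 0.700000 + (0.12/6)·(k1 + 2k2 + 2k3 + k4) = 0.551640
y(0.42) ≈ 0.5516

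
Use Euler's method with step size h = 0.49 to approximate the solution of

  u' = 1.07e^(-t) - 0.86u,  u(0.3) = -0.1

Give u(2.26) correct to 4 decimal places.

Euler: u_{n+1} = u_n + h·f(t_n, u_n).
t=0.300000, u=-0.100000: f=0.878675 → u ← -0.100000 + 0.49·0.878675 = 0.330551
t=0.790000, u=0.330551: f=0.201340 → u ← 0.330551 + 0.49·0.201340 = 0.429208
t=1.280000, u=0.429208: f=-0.071619 → u ← 0.429208 + 0.49·(-0.071619) = 0.394114
t=1.770000, u=0.394114: f=-0.156682 → u ← 0.394114 + 0.49·(-0.156682) = 0.317340
u(2.26) ≈ 0.3173

0.3173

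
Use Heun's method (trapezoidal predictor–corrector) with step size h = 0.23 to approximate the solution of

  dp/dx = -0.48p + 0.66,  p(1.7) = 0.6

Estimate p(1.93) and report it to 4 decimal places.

Heun: k1 = f(x_n, p_n); k2 = f(x_n + h, p_n + h·k1); p_{n+1} = p_n + (h/2)·(k1 + k2).
x=1.700000, p=0.600000:
  k1 = f(1.700000, 0.600000) = 0.372000
  k2 = f(1.930000, 0.685560) = 0.330931
  p ← 0.600000 + (0.23/2)·(0.372000 + 0.330931) = 0.680837
p(1.93) ≈ 0.6808

0.6808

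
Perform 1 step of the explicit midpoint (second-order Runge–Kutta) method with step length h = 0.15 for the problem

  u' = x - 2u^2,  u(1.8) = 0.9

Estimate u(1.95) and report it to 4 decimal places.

Midpoint: k1 = f(x_n, u_n); k2 = f(x_n + h/2, u_n + (h/2)·k1); u_{n+1} = u_n + h·k2.
x=1.800000, u=0.900000:
  k1 = f(1.800000, 0.900000) = 0.180000
  k2 = f(1.875000, 0.913500) = 0.206036
  u ← 0.900000 + 0.15·0.206036 = 0.930905
u(1.95) ≈ 0.9309

0.9309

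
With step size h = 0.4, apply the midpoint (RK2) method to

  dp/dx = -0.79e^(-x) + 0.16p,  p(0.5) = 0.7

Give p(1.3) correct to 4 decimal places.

0.5124

Midpoint: k1 = f(x_n, p_n); k2 = f(x_n + h/2, p_n + (h/2)·k1); p_{n+1} = p_n + h·k2.
x=0.500000, p=0.700000:
  k1 = f(0.500000, 0.700000) = -0.367159
  k2 = f(0.700000, 0.626568) = -0.292051
  p ← 0.700000 + 0.4·(-0.292051) = 0.583179
x=0.900000, p=0.583179:
  k1 = f(0.900000, 0.583179) = -0.227881
  k2 = f(1.100000, 0.537603) = -0.176952
  p ← 0.583179 + 0.4·(-0.176952) = 0.512399
p(1.3) ≈ 0.5124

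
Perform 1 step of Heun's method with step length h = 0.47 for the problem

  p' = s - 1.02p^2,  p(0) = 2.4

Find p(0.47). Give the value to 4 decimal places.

Heun: k1 = f(s_n, p_n); k2 = f(s_n + h, p_n + h·k1); p_{n+1} = p_n + (h/2)·(k1 + k2).
s=0.000000, p=2.400000:
  k1 = f(0.000000, 2.400000) = -5.875200
  k2 = f(0.470000, -0.361344) = 0.336819
  p ← 2.400000 + (0.47/2)·(-5.875200 + 0.336819) = 1.098480
p(0.47) ≈ 1.0985

1.0985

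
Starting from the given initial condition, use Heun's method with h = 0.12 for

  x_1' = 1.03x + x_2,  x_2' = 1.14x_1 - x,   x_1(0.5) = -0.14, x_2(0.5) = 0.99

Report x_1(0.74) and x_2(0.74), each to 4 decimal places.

Heun on (x_1,x_2): k1 = f(x_n, state_n); k2 = f(x_n + h, state_n + h·k1); state_{n+1} = state_n + (h/2)·(k1 + k2).
0.500000: (-0.140000, 0.990000)
  k1 = (1.505000, -0.659600)
  predictor → (0.040600, 0.910848)
  k2 = (1.549448, -0.573716)
  → (0.043267, 0.916001)
0.620000: (0.043267, 0.916001)
  k1 = (1.554601, -0.570676)
  predictor → (0.229819, 0.847520)
  k2 = (1.609720, -0.478006)
  → (0.233126, 0.853080)
(x_1(0.74), x_2(0.74)) ≈ (0.2331, 0.8531)

0.2331, 0.8531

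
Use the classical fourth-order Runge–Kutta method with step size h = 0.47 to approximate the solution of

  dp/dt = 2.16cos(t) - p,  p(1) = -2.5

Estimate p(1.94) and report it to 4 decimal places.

-0.9432

RK4: k1 = f(t_n, p_n); k2 = f(t_n + h/2, p_n + (h/2)·k1); k3 = f(t_n + h/2, p_n + (h/2)·k2); k4 = f(t_n + h, p_n + h·k3); p_{n+1} = p_n + (h/6)·(k1 + 2k2 + 2k3 + k4).
t=1.000000, p=-2.500000:
  k1 = f(1.000000, -2.500000) = 3.667053
  k2 = f(1.235000, -1.638243) = 2.350008
  k3 = f(1.235000, -1.947748) = 2.659514
  k4 = f(1.470000, -1.250029) = 1.467380
  p ← -2.500000 + (0.47/6)·(k1 + 2k2 + 2k3 + k4) = -1.312978
t=1.470000, p=-1.312978:
  k1 = f(1.470000, -1.312978) = 1.530329
  k2 = f(1.705000, -0.953350) = 0.664340
  k3 = f(1.705000, -1.156858) = 0.867847
  k4 = f(1.940000, -0.905089) = 0.125604
  p ← -1.312978 + (0.47/6)·(k1 + 2k2 + 2k3 + k4) = -0.943220
p(1.94) ≈ -0.9432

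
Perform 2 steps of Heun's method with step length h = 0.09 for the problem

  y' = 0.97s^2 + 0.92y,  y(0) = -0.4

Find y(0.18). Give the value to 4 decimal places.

-0.4698

Heun: k1 = f(s_n, y_n); k2 = f(s_n + h, y_n + h·k1); y_{n+1} = y_n + (h/2)·(k1 + k2).
s=0.000000, y=-0.400000:
  k1 = f(0.000000, -0.400000) = -0.368000
  k2 = f(0.090000, -0.433120) = -0.390613
  y ← -0.400000 + (0.09/2)·(-0.368000 + (-0.390613)) = -0.434138
s=0.090000, y=-0.434138:
  k1 = f(0.090000, -0.434138) = -0.391550
  k2 = f(0.180000, -0.469377) = -0.400399
  y ← -0.434138 + (0.09/2)·(-0.391550 + (-0.400399)) = -0.469775
y(0.18) ≈ -0.4698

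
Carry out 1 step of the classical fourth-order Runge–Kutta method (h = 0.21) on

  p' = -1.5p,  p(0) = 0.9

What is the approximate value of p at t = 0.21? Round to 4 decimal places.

0.6568

RK4: k1 = f(t_n, p_n); k2 = f(t_n + h/2, p_n + (h/2)·k1); k3 = f(t_n + h/2, p_n + (h/2)·k2); k4 = f(t_n + h, p_n + h·k3); p_{n+1} = p_n + (h/6)·(k1 + 2k2 + 2k3 + k4).
t=0.000000, p=0.900000:
  k1 = f(0.000000, 0.900000) = -1.350000
  k2 = f(0.105000, 0.758250) = -1.137375
  k3 = f(0.105000, 0.780576) = -1.170863
  k4 = f(0.210000, 0.654119) = -0.981178
  p ← 0.900000 + (0.21/6)·(k1 + 2k2 + 2k3 + k4) = 0.656832
p(0.21) ≈ 0.6568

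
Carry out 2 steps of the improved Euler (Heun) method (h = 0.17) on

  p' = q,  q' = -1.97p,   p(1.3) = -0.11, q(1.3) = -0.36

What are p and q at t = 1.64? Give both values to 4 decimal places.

Heun on (p,q): k1 = f(t_n, state_n); k2 = f(t_n + h, state_n + h·k1); state_{n+1} = state_n + (h/2)·(k1 + k2).
1.300000: (-0.110000, -0.360000)
  k1 = (-0.360000, 0.216700)
  predictor → (-0.171200, -0.323161)
  k2 = (-0.323161, 0.337264)
  → (-0.168069, -0.312913)
1.470000: (-0.168069, -0.312913)
  k1 = (-0.312913, 0.331095)
  predictor → (-0.221264, -0.256627)
  k2 = (-0.256627, 0.435890)
  → (-0.216480, -0.247719)
(p(1.64), q(1.64)) ≈ (-0.2165, -0.2477)

-0.2165, -0.2477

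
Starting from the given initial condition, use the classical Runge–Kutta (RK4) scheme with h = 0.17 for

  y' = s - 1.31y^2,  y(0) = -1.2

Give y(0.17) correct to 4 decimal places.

RK4: k1 = f(s_n, y_n); k2 = f(s_n + h/2, y_n + (h/2)·k1); k3 = f(s_n + h/2, y_n + (h/2)·k2); k4 = f(s_n + h, y_n + h·k3); y_{n+1} = y_n + (h/6)·(k1 + 2k2 + 2k3 + k4).
s=0.000000, y=-1.200000:
  k1 = f(0.000000, -1.200000) = -1.886400
  k2 = f(0.085000, -1.360344) = -2.339202
  k3 = f(0.085000, -1.398832) = -2.478318
  k4 = f(0.170000, -1.621314) = -3.273544
  y ← -1.200000 + (0.17/6)·(k1 + 2k2 + 2k3 + k4) = -1.619191
y(0.17) ≈ -1.6192

-1.6192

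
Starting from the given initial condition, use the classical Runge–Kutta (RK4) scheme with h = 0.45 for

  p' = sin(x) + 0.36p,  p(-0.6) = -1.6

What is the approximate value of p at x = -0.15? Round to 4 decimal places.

RK4: k1 = f(x_n, p_n); k2 = f(x_n + h/2, p_n + (h/2)·k1); k3 = f(x_n + h/2, p_n + (h/2)·k2); k4 = f(x_n + h, p_n + h·k3); p_{n+1} = p_n + (h/6)·(k1 + 2k2 + 2k3 + k4).
x=-0.600000, p=-1.600000:
  k1 = f(-0.600000, -1.600000) = -1.140642
  k2 = f(-0.375000, -1.856645) = -1.034665
  k3 = f(-0.375000, -1.832800) = -1.026080
  k4 = f(-0.150000, -2.061736) = -0.891663
  p ← -1.600000 + (0.45/6)·(k1 + 2k2 + 2k3 + k4) = -2.061535
p(-0.15) ≈ -2.0615

-2.0615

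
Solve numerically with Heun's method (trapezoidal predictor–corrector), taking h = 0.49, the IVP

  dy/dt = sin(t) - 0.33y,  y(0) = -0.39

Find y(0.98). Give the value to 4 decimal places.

0.1156

Heun: k1 = f(t_n, y_n); k2 = f(t_n + h, y_n + h·k1); y_{n+1} = y_n + (h/2)·(k1 + k2).
t=0.000000, y=-0.390000:
  k1 = f(0.000000, -0.390000) = 0.128700
  k2 = f(0.490000, -0.326937) = 0.578515
  y ← -0.390000 + (0.49/2)·(0.128700 + 0.578515) = -0.216732
t=0.490000, y=-0.216732:
  k1 = f(0.490000, -0.216732) = 0.542148
  k2 = f(0.980000, 0.048920) = 0.814354
  y ← -0.216732 + (0.49/2)·(0.542148 + 0.814354) = 0.115611
y(0.98) ≈ 0.1156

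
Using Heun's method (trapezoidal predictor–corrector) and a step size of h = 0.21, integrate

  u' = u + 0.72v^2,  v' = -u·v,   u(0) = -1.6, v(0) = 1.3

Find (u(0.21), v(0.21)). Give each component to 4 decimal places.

Heun on (u,v): k1 = f(x_n, state_n); k2 = f(x_n + h, state_n + h·k1); state_{n+1} = state_n + (h/2)·(k1 + k2).
0.000000: (-1.600000, 1.300000)
  k1 = (-0.383200, 2.080000)
  predictor → (-1.680472, 1.736800)
  k2 = (0.491389, 2.918644)
  → (-1.588640, 1.824858)
(u(0.21), v(0.21)) ≈ (-1.5886, 1.8249)

-1.5886, 1.8249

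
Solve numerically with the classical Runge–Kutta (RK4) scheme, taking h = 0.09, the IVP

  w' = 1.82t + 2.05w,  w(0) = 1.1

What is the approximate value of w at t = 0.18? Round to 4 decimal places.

1.6244

RK4: k1 = f(t_n, w_n); k2 = f(t_n + h/2, w_n + (h/2)·k1); k3 = f(t_n + h/2, w_n + (h/2)·k2); k4 = f(t_n + h, w_n + h·k3); w_{n+1} = w_n + (h/6)·(k1 + 2k2 + 2k3 + k4).
t=0.000000, w=1.100000:
  k1 = f(0.000000, 1.100000) = 2.255000
  k2 = f(0.045000, 1.201475) = 2.544924
  k3 = f(0.045000, 1.214522) = 2.571669
  k4 = f(0.090000, 1.331450) = 2.893273
  w ← 1.100000 + (0.09/6)·(k1 + 2k2 + 2k3 + k4) = 1.330722
t=0.090000, w=1.330722:
  k1 = f(0.090000, 1.330722) = 2.891780
  k2 = f(0.135000, 1.460852) = 3.240447
  k3 = f(0.135000, 1.476542) = 3.272611
  k4 = f(0.180000, 1.625257) = 3.659377
  w ← 1.330722 + (0.09/6)·(k1 + 2k2 + 2k3 + k4) = 1.624381
w(0.18) ≈ 1.6244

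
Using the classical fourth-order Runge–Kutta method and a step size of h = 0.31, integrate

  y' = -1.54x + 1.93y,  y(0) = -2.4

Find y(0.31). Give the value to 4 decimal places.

RK4: k1 = f(x_n, y_n); k2 = f(x_n + h/2, y_n + (h/2)·k1); k3 = f(x_n + h/2, y_n + (h/2)·k2); k4 = f(x_n + h, y_n + h·k3); y_{n+1} = y_n + (h/6)·(k1 + 2k2 + 2k3 + k4).
x=0.000000, y=-2.400000:
  k1 = f(0.000000, -2.400000) = -4.632000
  k2 = f(0.155000, -3.117960) = -6.256363
  k3 = f(0.155000, -3.369736) = -6.742291
  k4 = f(0.310000, -4.490110) = -9.143313
  y ← -2.400000 + (0.31/6)·(k1 + 2k2 + 2k3 + k4) = -4.454919
y(0.31) ≈ -4.4549

-4.4549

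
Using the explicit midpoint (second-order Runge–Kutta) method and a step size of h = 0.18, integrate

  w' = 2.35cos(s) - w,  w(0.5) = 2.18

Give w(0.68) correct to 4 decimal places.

2.1410

Midpoint: k1 = f(s_n, w_n); k2 = f(s_n + h/2, w_n + (h/2)·k1); w_{n+1} = w_n + h·k2.
s=0.500000, w=2.180000:
  k1 = f(0.500000, 2.180000) = -0.117681
  k2 = f(0.590000, 2.169409) = -0.216698
  w ← 2.180000 + 0.18·(-0.216698) = 2.140994
w(0.68) ≈ 2.1410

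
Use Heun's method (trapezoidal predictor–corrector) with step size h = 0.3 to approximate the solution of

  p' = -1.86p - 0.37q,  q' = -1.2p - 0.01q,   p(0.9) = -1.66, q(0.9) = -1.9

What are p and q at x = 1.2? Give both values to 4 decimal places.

-0.8736, -1.5023

Heun on (p,q): k1 = f(x_n, state_n); k2 = f(x_n + h, state_n + h·k1); state_{n+1} = state_n + (h/2)·(k1 + k2).
0.900000: (-1.660000, -1.900000)
  k1 = (3.790600, 2.011000)
  predictor → (-0.522820, -1.296700)
  k2 = (1.452224, 0.640351)
  → (-0.873576, -1.502297)
(p(1.2), q(1.2)) ≈ (-0.8736, -1.5023)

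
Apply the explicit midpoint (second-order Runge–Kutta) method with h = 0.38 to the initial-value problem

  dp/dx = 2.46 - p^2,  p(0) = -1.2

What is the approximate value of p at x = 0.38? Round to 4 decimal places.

Midpoint: k1 = f(x_n, p_n); k2 = f(x_n + h/2, p_n + (h/2)·k1); p_{n+1} = p_n + h·k2.
x=0.000000, p=-1.200000:
  k1 = f(0.000000, -1.200000) = 1.020000
  k2 = f(0.190000, -1.006200) = 1.447562
  p ← -1.200000 + 0.38·1.447562 = -0.649927
p(0.38) ≈ -0.6499

-0.6499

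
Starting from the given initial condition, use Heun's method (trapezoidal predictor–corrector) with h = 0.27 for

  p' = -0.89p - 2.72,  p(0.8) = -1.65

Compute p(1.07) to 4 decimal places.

-1.9473

Heun: k1 = f(t_n, p_n); k2 = f(t_n + h, p_n + h·k1); p_{n+1} = p_n + (h/2)·(k1 + k2).
t=0.800000, p=-1.650000:
  k1 = f(0.800000, -1.650000) = -1.251500
  k2 = f(1.070000, -1.987905) = -0.950765
  p ← -1.650000 + (0.27/2)·(-1.251500 + (-0.950765)) = -1.947306
p(1.07) ≈ -1.9473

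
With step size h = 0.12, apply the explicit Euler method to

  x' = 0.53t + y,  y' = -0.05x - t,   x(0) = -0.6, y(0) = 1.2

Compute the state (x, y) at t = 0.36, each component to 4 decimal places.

Euler on (x,y): x_{n+1} = x_n + h·x', y_{n+1} = y_n + h·y'.
0.000000: (-0.600000, 1.200000); f=(1.200000, 0.030000) → (-0.456000, 1.203600)
0.120000: (-0.456000, 1.203600); f=(1.267200, -0.097200) → (-0.303936, 1.191936)
0.240000: (-0.303936, 1.191936); f=(1.319136, -0.224803) → (-0.145640, 1.164960)
(x(0.36), y(0.36)) ≈ (-0.1456, 1.1650)

-0.1456, 1.1650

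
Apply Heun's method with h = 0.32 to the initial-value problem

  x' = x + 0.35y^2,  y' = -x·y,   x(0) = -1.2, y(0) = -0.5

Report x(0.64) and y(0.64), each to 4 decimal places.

-2.0749, -1.3453

Heun on (x,y): k1 = f(t_n, state_n); k2 = f(t_n + h, state_n + h·k1); state_{n+1} = state_n + (h/2)·(k1 + k2).
0.000000: (-1.200000, -0.500000)
  k1 = (-1.112500, -0.600000)
  predictor → (-1.556000, -0.692000)
  k2 = (-1.388398, -1.076752)
  → (-1.600144, -0.768280)
0.320000: (-1.600144, -0.768280)
  k1 = (-1.393554, -1.229359)
  predictor → (-2.046081, -1.161675)
  k2 = (-1.573760, -2.376882)
  → (-2.074914, -1.345279)
(x(0.64), y(0.64)) ≈ (-2.0749, -1.3453)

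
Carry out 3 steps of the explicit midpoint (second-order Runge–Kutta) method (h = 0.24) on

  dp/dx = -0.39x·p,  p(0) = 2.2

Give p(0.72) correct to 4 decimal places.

Midpoint: k1 = f(x_n, p_n); k2 = f(x_n + h/2, p_n + (h/2)·k1); p_{n+1} = p_n + h·k2.
x=0.000000, p=2.200000:
  k1 = f(0.000000, 2.200000) = 0.000000
  k2 = f(0.120000, 2.200000) = -0.102960
  p ← 2.200000 + 0.24·(-0.102960) = 2.175290
x=0.240000, p=2.175290:
  k1 = f(0.240000, 2.175290) = -0.203607
  k2 = f(0.360000, 2.150857) = -0.301980
  p ← 2.175290 + 0.24·(-0.301980) = 2.102814
x=0.480000, p=2.102814:
  k1 = f(0.480000, 2.102814) = -0.393647
  k2 = f(0.600000, 2.055577) = -0.481005
  p ← 2.102814 + 0.24·(-0.481005) = 1.987373
p(0.72) ≈ 1.9874

1.9874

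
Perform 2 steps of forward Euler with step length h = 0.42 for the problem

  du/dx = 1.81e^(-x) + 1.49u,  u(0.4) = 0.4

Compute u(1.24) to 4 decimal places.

2.2206

Euler: u_{n+1} = u_n + h·f(x_n, u_n).
x=0.400000, u=0.400000: f=1.809279 → u ← 0.400000 + 0.42·1.809279 = 1.159897
x=0.820000, u=1.159897: f=2.525428 → u ← 1.159897 + 0.42·2.525428 = 2.220577
u(1.24) ≈ 2.2206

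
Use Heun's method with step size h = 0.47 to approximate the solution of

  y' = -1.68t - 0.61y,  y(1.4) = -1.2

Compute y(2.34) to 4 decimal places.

Heun: k1 = f(t_n, y_n); k2 = f(t_n + h, y_n + h·k1); y_{n+1} = y_n + (h/2)·(k1 + k2).
t=1.400000, y=-1.200000:
  k1 = f(1.400000, -1.200000) = -1.620000
  k2 = f(1.870000, -1.961400) = -1.945146
  y ← -1.200000 + (0.47/2)·(-1.620000 + (-1.945146)) = -2.037809
t=1.870000, y=-2.037809:
  k1 = f(1.870000, -2.037809) = -1.898536
  k2 = f(2.340000, -2.930121) = -2.143826
  y ← -2.037809 + (0.47/2)·(-1.898536 + (-2.143826)) = -2.987764
y(2.34) ≈ -2.9878

-2.9878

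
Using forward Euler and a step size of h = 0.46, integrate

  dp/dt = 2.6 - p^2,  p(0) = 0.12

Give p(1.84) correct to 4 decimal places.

Euler: p_{n+1} = p_n + h·f(t_n, p_n).
t=0.000000, p=0.120000: f=2.585600 → p ← 0.120000 + 0.46·2.585600 = 1.309376
t=0.460000, p=1.309376: f=0.885534 → p ← 1.309376 + 0.46·0.885534 = 1.716722
t=0.920000, p=1.716722: f=-0.347134 → p ← 1.716722 + 0.46·(-0.347134) = 1.557040
t=1.380000, p=1.557040: f=0.175626 → p ← 1.557040 + 0.46·0.175626 = 1.637828
p(1.84) ≈ 1.6378

1.6378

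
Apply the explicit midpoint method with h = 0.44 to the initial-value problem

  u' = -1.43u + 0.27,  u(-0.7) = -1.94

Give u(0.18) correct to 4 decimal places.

Midpoint: k1 = f(x_n, u_n); k2 = f(x_n + h/2, u_n + (h/2)·k1); u_{n+1} = u_n + h·k2.
x=-0.700000, u=-1.940000:
  k1 = f(-0.700000, -1.940000) = 3.044200
  k2 = f(-0.480000, -1.270276) = 2.086495
  u ← -1.940000 + 0.44·2.086495 = -1.021942
x=-0.260000, u=-1.021942:
  k1 = f(-0.260000, -1.021942) = 1.731378
  k2 = f(-0.040000, -0.641039) = 1.186686
  u ← -1.021942 + 0.44·1.186686 = -0.499800
u(0.18) ≈ -0.4998

-0.4998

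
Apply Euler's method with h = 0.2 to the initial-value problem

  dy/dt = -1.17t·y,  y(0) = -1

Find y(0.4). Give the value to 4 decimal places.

-0.9532

Euler: y_{n+1} = y_n + h·f(t_n, y_n).
t=0.000000, y=-1.000000: f=0.000000 → y ← -1.000000 + 0.2·0.000000 = -1.000000
t=0.200000, y=-1.000000: f=0.234000 → y ← -1.000000 + 0.2·0.234000 = -0.953200
y(0.4) ≈ -0.9532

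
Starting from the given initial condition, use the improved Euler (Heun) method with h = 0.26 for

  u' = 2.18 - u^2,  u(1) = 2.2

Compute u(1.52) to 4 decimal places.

1.6646

Heun: k1 = f(t_n, u_n); k2 = f(t_n + h, u_n + h·k1); u_{n+1} = u_n + (h/2)·(k1 + k2).
t=1.000000, u=2.200000:
  k1 = f(1.000000, 2.200000) = -2.660000
  k2 = f(1.260000, 1.508400) = -0.095271
  u ← 2.200000 + (0.26/2)·(-2.660000 + (-0.095271)) = 1.841815
t=1.260000, u=1.841815:
  k1 = f(1.260000, 1.841815) = -1.212282
  k2 = f(1.520000, 1.526622) = -0.150573
  u ← 1.841815 + (0.26/2)·(-1.212282 + (-0.150573)) = 1.664644
u(1.52) ≈ 1.6646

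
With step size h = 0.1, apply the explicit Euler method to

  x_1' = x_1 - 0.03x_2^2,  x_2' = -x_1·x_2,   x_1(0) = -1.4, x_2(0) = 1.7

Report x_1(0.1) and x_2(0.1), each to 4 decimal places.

Euler on (x_1,x_2): x_1_{n+1} = x_1_n + h·x_1', x_2_{n+1} = x_2_n + h·x_2'.
0.000000: (-1.400000, 1.700000); f=(-1.486700, 2.380000) → (-1.548670, 1.938000)
(x_1(0.1), x_2(0.1)) ≈ (-1.5487, 1.9380)

-1.5487, 1.9380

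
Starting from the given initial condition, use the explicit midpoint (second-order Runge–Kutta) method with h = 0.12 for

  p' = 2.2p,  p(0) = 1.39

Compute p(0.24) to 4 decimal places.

Midpoint: k1 = f(t_n, p_n); k2 = f(t_n + h/2, p_n + (h/2)·k1); p_{n+1} = p_n + h·k2.
t=0.000000, p=1.390000:
  k1 = f(0.000000, 1.390000) = 3.058000
  k2 = f(0.060000, 1.573480) = 3.461656
  p ← 1.390000 + 0.12·3.461656 = 1.805399
t=0.120000, p=1.805399:
  k1 = f(0.120000, 1.805399) = 3.971877
  k2 = f(0.180000, 2.043711) = 4.496165
  p ← 1.805399 + 0.12·4.496165 = 2.344939
p(0.24) ≈ 2.3449

2.3449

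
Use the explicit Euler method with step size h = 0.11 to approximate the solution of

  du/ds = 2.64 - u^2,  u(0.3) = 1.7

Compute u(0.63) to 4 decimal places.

1.6442

Euler: u_{n+1} = u_n + h·f(s_n, u_n).
s=0.300000, u=1.700000: f=-0.250000 → u ← 1.700000 + 0.11·(-0.250000) = 1.672500
s=0.410000, u=1.672500: f=-0.157256 → u ← 1.672500 + 0.11·(-0.157256) = 1.655202
s=0.520000, u=1.655202: f=-0.099693 → u ← 1.655202 + 0.11·(-0.099693) = 1.644236
u(0.63) ≈ 1.6442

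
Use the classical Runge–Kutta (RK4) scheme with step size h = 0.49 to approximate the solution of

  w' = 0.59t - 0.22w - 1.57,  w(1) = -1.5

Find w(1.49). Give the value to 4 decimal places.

RK4: k1 = f(t_n, w_n); k2 = f(t_n + h/2, w_n + (h/2)·k1); k3 = f(t_n + h/2, w_n + (h/2)·k2); k4 = f(t_n + h, w_n + h·k3); w_{n+1} = w_n + (h/6)·(k1 + 2k2 + 2k3 + k4).
t=1.000000, w=-1.500000:
  k1 = f(1.000000, -1.500000) = -0.650000
  k2 = f(1.245000, -1.659250) = -0.470415
  k3 = f(1.245000, -1.615252) = -0.480095
  k4 = f(1.490000, -1.735246) = -0.309146
  w ← -1.500000 + (0.49/6)·(k1 + 2k2 + 2k3 + k4) = -1.733580
w(1.49) ≈ -1.7336

-1.7336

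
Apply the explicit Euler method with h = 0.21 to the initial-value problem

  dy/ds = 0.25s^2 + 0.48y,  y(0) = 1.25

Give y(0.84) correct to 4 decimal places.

1.8693

Euler: y_{n+1} = y_n + h·f(s_n, y_n).
s=0.000000, y=1.250000: f=0.600000 → y ← 1.250000 + 0.21·0.600000 = 1.376000
s=0.210000, y=1.376000: f=0.671505 → y ← 1.376000 + 0.21·0.671505 = 1.517016
s=0.420000, y=1.517016: f=0.772268 → y ← 1.517016 + 0.21·0.772268 = 1.679192
s=0.630000, y=1.679192: f=0.905237 → y ← 1.679192 + 0.21·0.905237 = 1.869292
y(0.84) ≈ 1.8693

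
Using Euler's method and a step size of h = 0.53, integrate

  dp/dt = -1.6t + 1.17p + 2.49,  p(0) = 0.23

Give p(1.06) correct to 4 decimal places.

Euler: p_{n+1} = p_n + h·f(t_n, p_n).
t=0.000000, p=0.230000: f=2.759100 → p ← 0.230000 + 0.53·2.759100 = 1.692323
t=0.530000, p=1.692323: f=3.622018 → p ← 1.692323 + 0.53·3.622018 = 3.611992
p(1.06) ≈ 3.6120

3.6120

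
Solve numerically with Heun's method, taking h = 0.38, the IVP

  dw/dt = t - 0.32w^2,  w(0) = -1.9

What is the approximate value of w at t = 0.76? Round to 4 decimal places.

-3.0276

Heun: k1 = f(t_n, w_n); k2 = f(t_n + h, w_n + h·k1); w_{n+1} = w_n + (h/2)·(k1 + k2).
t=0.000000, w=-1.900000:
  k1 = f(0.000000, -1.900000) = -1.155200
  k2 = f(0.380000, -2.338976) = -1.370659
  w ← -1.900000 + (0.38/2)·(-1.155200 + (-1.370659)) = -2.379913
t=0.380000, w=-2.379913:
  k1 = f(0.380000, -2.379913) = -1.432476
  k2 = f(0.760000, -2.924254) = -1.976404
  w ← -2.379913 + (0.38/2)·(-1.432476 + (-1.976404)) = -3.027600
w(0.76) ≈ -3.0276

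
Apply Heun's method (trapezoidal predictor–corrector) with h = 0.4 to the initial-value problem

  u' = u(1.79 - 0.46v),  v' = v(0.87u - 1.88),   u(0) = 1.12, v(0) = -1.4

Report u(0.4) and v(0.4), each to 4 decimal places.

Heun on (u,v): k1 = f(s_n, state_n); k2 = f(s_n + h, state_n + h·k1); state_{n+1} = state_n + (h/2)·(k1 + k2).
0.000000: (1.120000, -1.400000)
  k1 = (2.726080, 1.267840)
  predictor → (2.210432, -0.892864)
  k2 = (4.864536, -0.038461)
  → (2.638123, -1.154124)
(u(0.4), v(0.4)) ≈ (2.6381, -1.1541)

2.6381, -1.1541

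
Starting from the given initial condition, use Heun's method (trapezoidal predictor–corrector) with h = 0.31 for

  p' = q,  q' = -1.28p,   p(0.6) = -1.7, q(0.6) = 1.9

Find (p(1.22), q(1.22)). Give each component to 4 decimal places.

Heun on (p,q): k1 = f(s_n, state_n); k2 = f(s_n + h, state_n + h·k1); state_{n+1} = state_n + (h/2)·(k1 + k2).
0.600000: (-1.700000, 1.900000)
  k1 = (1.900000, 2.176000)
  predictor → (-1.111000, 2.574560)
  k2 = (2.574560, 1.422080)
  → (-1.006443, 2.457702)
0.910000: (-1.006443, 2.457702)
  k1 = (2.457702, 1.288247)
  predictor → (-0.244555, 2.857059)
  k2 = (2.857059, 0.313031)
  → (-0.182655, 2.705901)
(p(1.22), q(1.22)) ≈ (-0.1827, 2.7059)

-0.1827, 2.7059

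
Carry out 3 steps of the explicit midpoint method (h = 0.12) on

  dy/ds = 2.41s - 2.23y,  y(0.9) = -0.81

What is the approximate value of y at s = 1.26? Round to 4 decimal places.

Midpoint: k1 = f(s_n, y_n); k2 = f(s_n + h/2, y_n + (h/2)·k1); y_{n+1} = y_n + h·k2.
s=0.900000, y=-0.810000:
  k1 = f(0.900000, -0.810000) = 3.975300
  k2 = f(0.960000, -0.571482) = 3.588005
  y ← -0.810000 + 0.12·3.588005 = -0.379439
s=1.020000, y=-0.379439:
  k1 = f(1.020000, -0.379439) = 3.304350
  k2 = f(1.080000, -0.181178) = 3.006828
  y ← -0.379439 + 0.12·3.006828 = -0.018620
s=1.140000, y=-0.018620:
  k1 = f(1.140000, -0.018620) = 2.788923
  k2 = f(1.200000, 0.148715) = 2.560365
  y ← -0.018620 + 0.12·2.560365 = 0.288624
y(1.26) ≈ 0.2886

0.2886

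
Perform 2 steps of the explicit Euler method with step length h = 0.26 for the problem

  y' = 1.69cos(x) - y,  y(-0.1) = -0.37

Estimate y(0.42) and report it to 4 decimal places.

Euler: y_{n+1} = y_n + h·f(x_n, y_n).
x=-0.100000, y=-0.370000: f=2.051557 → y ← -0.370000 + 0.26·2.051557 = 0.163405
x=0.160000, y=0.163405: f=1.505009 → y ← 0.163405 + 0.26·1.505009 = 0.554707
y(0.42) ≈ 0.5547

0.5547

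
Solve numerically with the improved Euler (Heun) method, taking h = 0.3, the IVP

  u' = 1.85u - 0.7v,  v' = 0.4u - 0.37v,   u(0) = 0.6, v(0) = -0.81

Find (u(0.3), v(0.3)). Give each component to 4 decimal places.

1.2257, -0.6269

Heun on (u,v): k1 = f(x_n, state_n); k2 = f(x_n + h, state_n + h·k1); state_{n+1} = state_n + (h/2)·(k1 + k2).
0.000000: (0.600000, -0.810000)
  k1 = (1.677000, 0.539700)
  predictor → (1.103100, -0.648090)
  k2 = (2.494398, 0.681033)
  → (1.225710, -0.626890)
(u(0.3), v(0.3)) ≈ (1.2257, -0.6269)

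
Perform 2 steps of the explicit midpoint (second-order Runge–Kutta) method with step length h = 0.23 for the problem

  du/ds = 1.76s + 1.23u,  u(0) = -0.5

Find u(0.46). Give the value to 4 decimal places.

Midpoint: k1 = f(s_n, u_n); k2 = f(s_n + h/2, u_n + (h/2)·k1); u_{n+1} = u_n + h·k2.
s=0.000000, u=-0.500000:
  k1 = f(0.000000, -0.500000) = -0.615000
  k2 = f(0.115000, -0.570725) = -0.499592
  u ← -0.500000 + 0.23·(-0.499592) = -0.614906
s=0.230000, u=-0.614906:
  k1 = f(0.230000, -0.614906) = -0.351535
  k2 = f(0.345000, -0.655333) = -0.198859
  u ← -0.614906 + 0.23·(-0.198859) = -0.660644
u(0.46) ≈ -0.6606

-0.6606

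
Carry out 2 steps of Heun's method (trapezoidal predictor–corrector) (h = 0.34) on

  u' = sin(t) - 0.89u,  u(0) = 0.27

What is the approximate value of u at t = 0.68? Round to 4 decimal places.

Heun: k1 = f(t_n, u_n); k2 = f(t_n + h, u_n + h·k1); u_{n+1} = u_n + (h/2)·(k1 + k2).
t=0.000000, u=0.270000:
  k1 = f(0.000000, 0.270000) = -0.240300
  k2 = f(0.340000, 0.188298) = 0.165902
  u ← 0.270000 + (0.34/2)·(-0.240300 + 0.165902) = 0.257352
t=0.340000, u=0.257352:
  k1 = f(0.340000, 0.257352) = 0.104444
  k2 = f(0.680000, 0.292863) = 0.368145
  u ← 0.257352 + (0.34/2)·(0.104444 + 0.368145) = 0.337692
u(0.68) ≈ 0.3377

0.3377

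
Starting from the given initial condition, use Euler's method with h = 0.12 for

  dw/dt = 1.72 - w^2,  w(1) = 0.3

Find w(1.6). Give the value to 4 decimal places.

1.0477

Euler: w_{n+1} = w_n + h·f(t_n, w_n).
t=1.000000, w=0.300000: f=1.630000 → w ← 0.300000 + 0.12·1.630000 = 0.495600
t=1.120000, w=0.495600: f=1.474381 → w ← 0.495600 + 0.12·1.474381 = 0.672526
t=1.240000, w=0.672526: f=1.267709 → w ← 0.672526 + 0.12·1.267709 = 0.824651
t=1.360000, w=0.824651: f=1.039951 → w ← 0.824651 + 0.12·1.039951 = 0.949445
t=1.480000, w=0.949445: f=0.818554 → w ← 0.949445 + 0.12·0.818554 = 1.047671
w(1.6) ≈ 1.0477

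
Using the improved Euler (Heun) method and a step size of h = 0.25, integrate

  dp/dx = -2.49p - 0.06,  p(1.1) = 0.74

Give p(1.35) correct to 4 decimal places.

0.4124

Heun: k1 = f(x_n, p_n); k2 = f(x_n + h, p_n + h·k1); p_{n+1} = p_n + (h/2)·(k1 + k2).
x=1.100000, p=0.740000:
  k1 = f(1.100000, 0.740000) = -1.902600
  k2 = f(1.350000, 0.264350) = -0.718231
  p ← 0.740000 + (0.25/2)·(-1.902600 + (-0.718231)) = 0.412396
p(1.35) ≈ 0.4124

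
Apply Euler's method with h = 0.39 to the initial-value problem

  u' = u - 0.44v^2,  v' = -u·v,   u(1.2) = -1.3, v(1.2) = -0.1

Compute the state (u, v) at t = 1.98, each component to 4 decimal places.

Euler on (u,v): u_{n+1} = u_n + h·u', v_{n+1} = v_n + h·v'.
1.200000: (-1.300000, -0.100000); f=(-1.304400, -0.130000) → (-1.808716, -0.150700)
1.590000: (-1.808716, -0.150700); f=(-1.818709, -0.272574) → (-2.518012, -0.257004)
(u(1.98), v(1.98)) ≈ (-2.5180, -0.2570)

-2.5180, -0.2570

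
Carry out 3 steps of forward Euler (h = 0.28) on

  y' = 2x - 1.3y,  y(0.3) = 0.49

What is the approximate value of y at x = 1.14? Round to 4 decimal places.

0.8822

Euler: y_{n+1} = y_n + h·f(x_n, y_n).
x=0.300000, y=0.490000: f=-0.037000 → y ← 0.490000 + 0.28·(-0.037000) = 0.479640
x=0.580000, y=0.479640: f=0.536468 → y ← 0.479640 + 0.28·0.536468 = 0.629851
x=0.860000, y=0.629851: f=0.901194 → y ← 0.629851 + 0.28·0.901194 = 0.882185
y(1.14) ≈ 0.8822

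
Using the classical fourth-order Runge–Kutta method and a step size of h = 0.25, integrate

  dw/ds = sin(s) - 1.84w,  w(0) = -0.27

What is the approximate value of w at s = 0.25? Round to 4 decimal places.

-0.1436

RK4: k1 = f(s_n, w_n); k2 = f(s_n + h/2, w_n + (h/2)·k1); k3 = f(s_n + h/2, w_n + (h/2)·k2); k4 = f(s_n + h, w_n + h·k3); w_{n+1} = w_n + (h/6)·(k1 + 2k2 + 2k3 + k4).
s=0.000000, w=-0.270000:
  k1 = f(0.000000, -0.270000) = 0.496800
  k2 = f(0.125000, -0.207900) = 0.507211
  k3 = f(0.125000, -0.206599) = 0.504816
  k4 = f(0.250000, -0.143796) = 0.511988
  w ← -0.270000 + (0.25/6)·(k1 + 2k2 + 2k3 + k4) = -0.143632
w(0.25) ≈ -0.1436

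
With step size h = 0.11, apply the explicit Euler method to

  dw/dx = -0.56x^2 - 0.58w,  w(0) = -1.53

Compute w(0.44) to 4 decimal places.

-1.1855

Euler: w_{n+1} = w_n + h·f(x_n, w_n).
x=0.000000, w=-1.530000: f=0.887400 → w ← -1.530000 + 0.11·0.887400 = -1.432386
x=0.110000, w=-1.432386: f=0.824008 → w ← -1.432386 + 0.11·0.824008 = -1.341745
x=0.220000, w=-1.341745: f=0.751108 → w ← -1.341745 + 0.11·0.751108 = -1.259123
x=0.330000, w=-1.259123: f=0.669307 → w ← -1.259123 + 0.11·0.669307 = -1.185499
w(0.44) ≈ -1.1855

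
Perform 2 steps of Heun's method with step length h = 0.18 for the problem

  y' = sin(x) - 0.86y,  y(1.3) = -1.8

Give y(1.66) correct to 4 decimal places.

-1.0175

Heun: k1 = f(x_n, y_n); k2 = f(x_n + h, y_n + h·k1); y_{n+1} = y_n + (h/2)·(k1 + k2).
x=1.300000, y=-1.800000:
  k1 = f(1.300000, -1.800000) = 2.511558
  k2 = f(1.480000, -1.347920) = 2.155092
  y ← -1.800000 + (0.18/2)·(2.511558 + 2.155092) = -1.380002
x=1.480000, y=-1.380002:
  k1 = f(1.480000, -1.380002) = 2.182682
  k2 = f(1.660000, -0.987119) = 1.844946
  y ← -1.380002 + (0.18/2)·(2.182682 + 1.844946) = -1.017515
y(1.66) ≈ -1.0175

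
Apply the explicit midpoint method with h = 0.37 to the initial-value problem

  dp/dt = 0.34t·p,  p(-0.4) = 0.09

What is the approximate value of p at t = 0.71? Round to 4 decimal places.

0.0954

Midpoint: k1 = f(t_n, p_n); k2 = f(t_n + h/2, p_n + (h/2)·k1); p_{n+1} = p_n + h·k2.
t=-0.400000, p=0.090000:
  k1 = f(-0.400000, 0.090000) = -0.012240
  k2 = f(-0.215000, 0.087736) = -0.006413
  p ← 0.090000 + 0.37·(-0.006413) = 0.087627
t=-0.030000, p=0.087627:
  k1 = f(-0.030000, 0.087627) = -0.000894
  k2 = f(0.155000, 0.087462) = 0.004609
  p ← 0.087627 + 0.37·0.004609 = 0.089332
t=0.340000, p=0.089332:
  k1 = f(0.340000, 0.089332) = 0.010327
  k2 = f(0.525000, 0.091243) = 0.016287
  p ← 0.089332 + 0.37·0.016287 = 0.095359
p(0.71) ≈ 0.0954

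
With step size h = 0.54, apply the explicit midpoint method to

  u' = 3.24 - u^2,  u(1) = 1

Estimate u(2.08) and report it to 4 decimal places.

Midpoint: k1 = f(t_n, u_n); k2 = f(t_n + h/2, u_n + (h/2)·k1); u_{n+1} = u_n + h·k2.
t=1.000000, u=1.000000:
  k1 = f(1.000000, 1.000000) = 2.240000
  k2 = f(1.270000, 1.604800) = 0.664617
  u ← 1.000000 + 0.54·0.664617 = 1.358893
t=1.540000, u=1.358893:
  k1 = f(1.540000, 1.358893) = 1.393409
  k2 = f(1.810000, 1.735114) = 0.229380
  u ← 1.358893 + 0.54·0.229380 = 1.482759
u(2.08) ≈ 1.4828

1.4828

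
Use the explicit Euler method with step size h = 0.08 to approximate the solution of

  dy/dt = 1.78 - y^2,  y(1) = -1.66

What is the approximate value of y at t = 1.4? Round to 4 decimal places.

-2.3525

Euler: y_{n+1} = y_n + h·f(t_n, y_n).
t=1.000000, y=-1.660000: f=-0.975600 → y ← -1.660000 + 0.08·(-0.975600) = -1.738048
t=1.080000, y=-1.738048: f=-1.240811 → y ← -1.738048 + 0.08·(-1.240811) = -1.837313
t=1.160000, y=-1.837313: f=-1.595719 → y ← -1.837313 + 0.08·(-1.595719) = -1.964970
t=1.240000, y=-1.964970: f=-2.081108 → y ← -1.964970 + 0.08·(-2.081108) = -2.131459
t=1.320000, y=-2.131459: f=-2.763118 → y ← -2.131459 + 0.08·(-2.763118) = -2.352508
y(1.4) ≈ -2.3525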